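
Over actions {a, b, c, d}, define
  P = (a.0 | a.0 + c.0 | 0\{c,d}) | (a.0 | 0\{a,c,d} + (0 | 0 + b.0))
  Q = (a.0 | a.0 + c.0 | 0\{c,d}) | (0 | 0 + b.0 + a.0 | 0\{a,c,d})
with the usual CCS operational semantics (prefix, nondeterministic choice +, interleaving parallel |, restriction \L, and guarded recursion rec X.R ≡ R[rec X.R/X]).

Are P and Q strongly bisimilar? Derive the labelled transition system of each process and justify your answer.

LTS(P): 15 reachable states
  u0 = (a.0 | a.0 + c.0 | 0\{c,d}) | (a.0 | 0\{a,c,d} + (0 | 0 + b.0)) → ··a··> u1, ··a··> u2, ··a··> u3, ··b··> u4, ··c··> u5
  u1 = (a.0 | a.0 + c.0 | 0\{c,d}) | (0 | 0\{a,c,d}) → ··a··> u6, ··a··> u7, ··c··> u8
  u2 = 0 | a.0 | (a.0 | 0\{a,c,d} + (0 | 0 + b.0)) → ··a··> u6, ··a··> u9, ··b··> u10
  u3 = a.0 | 0 | (a.0 | 0\{a,c,d} + (0 | 0 + b.0)) → ··a··> u7, ··a··> u9, ··b··> u11
  u4 = (a.0 | a.0 + c.0 | 0\{c,d}) | 0 → ··a··> u10, ··a··> u11, ··c··> u12
  u5 = 0 | 0\{c,d} | (a.0 | 0\{a,c,d} + (0 | 0 + b.0)) → ··a··> u8, ··b··> u12
  u6 = 0 | a.0 | (0 | 0\{a,c,d}) → ··a··> u13
  u7 = a.0 | 0 | (0 | 0\{a,c,d}) → ··a··> u13
  u8 = 0 | 0\{c,d} | (0 | 0\{a,c,d}) → stopped
  u9 = 0 | 0 | (a.0 | 0\{a,c,d} + (0 | 0 + b.0)) → ··a··> u13, ··b··> u14
  u10 = 0 | a.0 | 0 → ··a··> u14
  u11 = a.0 | 0 | 0 → ··a··> u14
  u12 = 0 | 0\{c,d} | 0 → stopped
  u13 = 0 | 0 | (0 | 0\{a,c,d}) → stopped
  u14 = 0 | 0 | 0 → stopped
LTS(Q): 15 reachable states
  v0 = (a.0 | a.0 + c.0 | 0\{c,d}) | (0 | 0 + b.0 + a.0 | 0\{a,c,d}) → ··a··> v1, ··a··> v2, ··a··> v3, ··b··> v4, ··c··> v5
  v1 = (a.0 | a.0 + c.0 | 0\{c,d}) | (0 | 0\{a,c,d}) → ··a··> v6, ··a··> v7, ··c··> v8
  v2 = 0 | a.0 | (0 | 0 + b.0 + a.0 | 0\{a,c,d}) → ··a··> v6, ··a··> v9, ··b··> v10
  v3 = a.0 | 0 | (0 | 0 + b.0 + a.0 | 0\{a,c,d}) → ··a··> v7, ··a··> v9, ··b··> v11
  v4 = (a.0 | a.0 + c.0 | 0\{c,d}) | 0 → ··a··> v10, ··a··> v11, ··c··> v12
  v5 = 0 | 0\{c,d} | (0 | 0 + b.0 + a.0 | 0\{a,c,d}) → ··a··> v8, ··b··> v12
  v6 = 0 | a.0 | (0 | 0\{a,c,d}) → ··a··> v13
  v7 = a.0 | 0 | (0 | 0\{a,c,d}) → ··a··> v13
  v8 = 0 | 0\{c,d} | (0 | 0\{a,c,d}) → stopped
  v9 = 0 | 0 | (0 | 0 + b.0 + a.0 | 0\{a,c,d}) → ··a··> v13, ··b··> v14
  v10 = 0 | a.0 | 0 → ··a··> v14
  v11 = a.0 | 0 | 0 → ··a··> v14
  v12 = 0 | 0\{c,d} | 0 → stopped
  v13 = 0 | 0 | (0 | 0\{a,c,d}) → stopped
  v14 = 0 | 0 | 0 → stopped
Bisimilarity quotient blocks:
  B0 = {u0, v0}
  B1 = {u5, u9, v5, v9}
  B2 = {u12, u13, u14, u8, v12, v13, v14, v8}
  B3 = {u2, u3, v2, v3}
  B4 = {u10, u11, u6, u7, v10, v11, v6, v7}
  B5 = {u1, u4, v1, v4}
u0 ∈ B0, v0 ∈ B0 → same block

bisimilar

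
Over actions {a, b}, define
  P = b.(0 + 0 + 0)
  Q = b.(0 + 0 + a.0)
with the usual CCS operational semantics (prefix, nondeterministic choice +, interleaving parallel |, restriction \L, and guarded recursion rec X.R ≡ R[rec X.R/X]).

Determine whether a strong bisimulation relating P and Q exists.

not bisimilar

LTS(P): 2 reachable states
  m0 = b.(0 + 0 + 0) :: =b=> m1
  m1 = 0 + 0 + 0 :: deadlocked
LTS(Q): 3 reachable states
  n0 = b.(0 + 0 + a.0) :: =b=> n1
  n1 = 0 + 0 + a.0 :: =a=> n2
  n2 = 0 :: deadlocked
Coarsest stable partition (strong bisimilarity classes):
  B0 = {m0}
  B1 = {m1, n2}
  B2 = {n0}
  B3 = {n1}
m0 ∈ B0, n0 ∈ B2 → different blocks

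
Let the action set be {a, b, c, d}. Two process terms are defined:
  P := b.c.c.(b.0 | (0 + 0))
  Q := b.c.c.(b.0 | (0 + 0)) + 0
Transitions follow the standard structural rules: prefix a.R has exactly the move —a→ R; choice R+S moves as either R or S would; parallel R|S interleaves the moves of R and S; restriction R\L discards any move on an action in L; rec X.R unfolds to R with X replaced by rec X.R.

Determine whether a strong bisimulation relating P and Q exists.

P ~ Q

Reachable graph of P (5 states):
  s0 = b.c.c.(b.0 | (0 + 0)) :: —b→ s1
  s1 = c.c.(b.0 | (0 + 0)) :: —c→ s2
  s2 = c.(b.0 | (0 + 0)) :: —c→ s3
  s3 = b.0 | (0 + 0) :: —b→ s4
  s4 = 0 | (0 + 0) :: ·
Reachable graph of Q (5 states):
  t0 = b.c.c.(b.0 | (0 + 0)) + 0 :: —b→ t1
  t1 = c.c.(b.0 | (0 + 0)) :: —c→ t2
  t2 = c.(b.0 | (0 + 0)) :: —c→ t3
  t3 = b.0 | (0 + 0) :: —b→ t4
  t4 = 0 | (0 + 0) :: ·
Bisimilarity quotient blocks:
  B0 = {s0, t0}
  B1 = {s1, t1}
  B2 = {s2, t2}
  B3 = {s3, t3}
  B4 = {s4, t4}
s0 ∈ B0, t0 ∈ B0 → same block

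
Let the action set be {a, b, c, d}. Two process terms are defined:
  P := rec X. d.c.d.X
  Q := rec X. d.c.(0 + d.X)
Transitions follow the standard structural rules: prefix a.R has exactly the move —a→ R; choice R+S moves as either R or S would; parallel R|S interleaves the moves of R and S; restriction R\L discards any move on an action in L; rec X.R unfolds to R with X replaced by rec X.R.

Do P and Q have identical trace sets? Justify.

traces(P) = traces(Q)

LTS(P): 3 reachable states
  s0 = rec X. d.c.d.X has moves ··d··> s1
  s1 = c.d.(rec X. d.c.d.X) has moves ··c··> s2
  s2 = d.(rec X. d.c.d.X) has moves ··d··> s0
LTS(Q): 3 reachable states
  t0 = rec X. d.c.(0 + d.X) has moves ··d··> t1
  t1 = c.(0 + d.(rec X. d.c.(0 + d.X))) has moves ··c··> t2
  t2 = 0 + d.(rec X. d.c.(0 + d.X)) has moves ··d··> t0
Bisimilarity quotient blocks:
  B0 = {s0, t0}
  B1 = {s1, t1}
  B2 = {s2, t2}
s0 ∈ B0, t0 ∈ B0 → same block
Bisimilar ⇒ trace-equivalent.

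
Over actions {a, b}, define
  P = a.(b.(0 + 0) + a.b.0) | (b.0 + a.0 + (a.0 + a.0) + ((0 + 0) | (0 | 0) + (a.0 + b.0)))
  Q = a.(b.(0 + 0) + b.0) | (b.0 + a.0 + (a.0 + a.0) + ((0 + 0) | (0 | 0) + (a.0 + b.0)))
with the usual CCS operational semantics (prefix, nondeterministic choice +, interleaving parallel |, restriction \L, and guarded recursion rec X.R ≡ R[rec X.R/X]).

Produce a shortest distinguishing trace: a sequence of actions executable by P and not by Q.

P's transition system — 10 states:
  m0 = a.(b.(0 + 0) + a.b.0) | (b.0 + a.0 + (a.0 + a.0) + ((0 + 0) | (0 | 0) + (a.0 + b.0))) | —a→ m1, —a→ m2, —b→ m2
  m1 = (b.(0 + 0) + a.b.0) | (b.0 + a.0 + (a.0 + a.0) + ((0 + 0) | (0 | 0) + (a.0 + b.0))) | —a→ m3, —a→ m4, —b→ m3, —b→ m5
  m2 = a.(b.(0 + 0) + a.b.0) | 0 | —a→ m3
  m3 = (b.(0 + 0) + a.b.0) | 0 | —a→ m6, —b→ m7
  m4 = b.0 | (b.0 + a.0 + (a.0 + a.0) + ((0 + 0) | (0 | 0) + (a.0 + b.0))) | —a→ m6, —b→ m6, —b→ m8
  m5 = (0 + 0) | (b.0 + a.0 + (a.0 + a.0) + ((0 + 0) | (0 | 0) + (a.0 + b.0))) | —a→ m7, —b→ m7
  m6 = b.0 | 0 | —b→ m9
  m7 = (0 + 0) | 0 | deadlocked
  m8 = 0 | (b.0 + a.0 + (a.0 + a.0) + ((0 + 0) | (0 | 0) + (a.0 + b.0))) | —a→ m9, —b→ m9
  m9 = 0 | 0 | deadlocked
Q's transition system — 8 states:
  n0 = a.(b.(0 + 0) + b.0) | (b.0 + a.0 + (a.0 + a.0) + ((0 + 0) | (0 | 0) + (a.0 + b.0))) | —a→ n1, —a→ n2, —b→ n2
  n1 = (b.(0 + 0) + b.0) | (b.0 + a.0 + (a.0 + a.0) + ((0 + 0) | (0 | 0) + (a.0 + b.0))) | —a→ n3, —b→ n3, —b→ n4, —b→ n5
  n2 = a.(b.(0 + 0) + b.0) | 0 | —a→ n3
  n3 = (b.(0 + 0) + b.0) | 0 | —b→ n6, —b→ n7
  n4 = (0 + 0) | (b.0 + a.0 + (a.0 + a.0) + ((0 + 0) | (0 | 0) + (a.0 + b.0))) | —a→ n6, —b→ n6
  n5 = 0 | (b.0 + a.0 + (a.0 + a.0) + ((0 + 0) | (0 | 0) + (a.0 + b.0))) | —a→ n7, —b→ n7
  n6 = (0 + 0) | 0 | deadlocked
  n7 = 0 | 0 | deadlocked
Trace ⟨aaa⟩ through P, begin at {m0}:
  step 1 (a): {m1, m2}
  step 2 (a): {m3, m4}
  step 3 (a): {m6}
  ✓ P
Trace ⟨aaa⟩ through Q, begin at {n0}:
  step 1 (a): {n1, n2}
  step 2 (a): {n3}
  step 3 (a): ∅ (Q stuck)

aaa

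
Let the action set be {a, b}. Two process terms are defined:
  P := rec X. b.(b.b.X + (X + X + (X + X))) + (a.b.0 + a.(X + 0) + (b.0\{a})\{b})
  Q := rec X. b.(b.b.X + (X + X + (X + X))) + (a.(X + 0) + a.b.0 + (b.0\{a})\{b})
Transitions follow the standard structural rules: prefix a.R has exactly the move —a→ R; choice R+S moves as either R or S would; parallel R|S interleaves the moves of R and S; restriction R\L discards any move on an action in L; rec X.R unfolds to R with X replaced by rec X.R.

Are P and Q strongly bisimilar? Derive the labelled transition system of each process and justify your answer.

Reachable graph of P (6 states):
  s0 = rec X. b.(b.b.X + (X + X + (X + X))) + (a.b.0 + a.(X + 0) + (b.0\{a})\{b}) | =a=> s1, =a=> s2, =b=> s3
  s1 = (rec X. b.(b.b.X + (X + X + (X + X))) + (a.b.0 + a.(X + 0) + (b.0\{a})\{b})) + 0 | =a=> s1, =a=> s2, =b=> s3
  s2 = b.0 | =b=> s4
  s3 = b.b.(rec X. b.(b.b.X + (X + X + (X + X))) + (a.b.0 + a.(X + 0) + (b.0\{a})\{b})) + ((rec X. b.(b.b.X + (X + X + (X + X))) + (a.b.0 + a.(X + 0) + (b.0\{a})\{b})) + (rec X. b.(b.b.X + (X + X + (X + X))) + (a.b.0 + a.(X + 0) + (b.0\{a})\{b})) + ((rec X. b.(b.b.X + (X + X + (X + X))) + (a.b.0 + a.(X + 0) + (b.0\{a})\{b})) + (rec X. b.(b.b.X + (X + X + (X + X))) + (a.b.0 + a.(X + 0) + (b.0\{a})\{b})))) | =a=> s1, =a=> s2, =b=> s3, =b=> s5
  s4 = 0 | (no moves)
  s5 = b.(rec X. b.(b.b.X + (X + X + (X + X))) + (a.b.0 + a.(X + 0) + (b.0\{a})\{b})) | =b=> s0
Reachable graph of Q (6 states):
  t0 = rec X. b.(b.b.X + (X + X + (X + X))) + (a.(X + 0) + a.b.0 + (b.0\{a})\{b}) | =a=> t1, =a=> t2, =b=> t3
  t1 = (rec X. b.(b.b.X + (X + X + (X + X))) + (a.(X + 0) + a.b.0 + (b.0\{a})\{b})) + 0 | =a=> t1, =a=> t2, =b=> t3
  t2 = b.0 | =b=> t4
  t3 = b.b.(rec X. b.(b.b.X + (X + X + (X + X))) + (a.(X + 0) + a.b.0 + (b.0\{a})\{b})) + ((rec X. b.(b.b.X + (X + X + (X + X))) + (a.(X + 0) + a.b.0 + (b.0\{a})\{b})) + (rec X. b.(b.b.X + (X + X + (X + X))) + (a.(X + 0) + a.b.0 + (b.0\{a})\{b})) + ((rec X. b.(b.b.X + (X + X + (X + X))) + (a.(X + 0) + a.b.0 + (b.0\{a})\{b})) + (rec X. b.(b.b.X + (X + X + (X + X))) + (a.(X + 0) + a.b.0 + (b.0\{a})\{b})))) | =a=> t1, =a=> t2, =b=> t3, =b=> t5
  t4 = 0 | (no moves)
  t5 = b.(rec X. b.(b.b.X + (X + X + (X + X))) + (a.(X + 0) + a.b.0 + (b.0\{a})\{b})) | =b=> t0
Coarsest stable partition (strong bisimilarity classes):
  B0 = {s0, s1, t0, t1}
  B1 = {s3, t3}
  B2 = {s5, t5}
  B3 = {s2, t2}
  B4 = {s4, t4}
s0 ∈ B0, t0 ∈ B0 → same block

YES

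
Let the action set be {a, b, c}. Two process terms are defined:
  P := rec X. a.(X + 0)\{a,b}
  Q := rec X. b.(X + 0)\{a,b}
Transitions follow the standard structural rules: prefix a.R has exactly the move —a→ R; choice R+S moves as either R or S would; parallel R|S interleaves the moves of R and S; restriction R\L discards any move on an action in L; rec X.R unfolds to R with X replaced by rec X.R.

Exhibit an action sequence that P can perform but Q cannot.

LTS(P): 2 reachable states
  s0 = rec X. a.(X + 0)\{a,b} has moves ··a··> s1
  s1 = ((rec X. a.(X + 0)\{a,b}) + 0)\{a,b} has moves ·
LTS(Q): 2 reachable states
  t0 = rec X. b.(X + 0)\{a,b} has moves ··b··> t1
  t1 = ((rec X. b.(X + 0)\{a,b}) + 0)\{a,b} has moves ·
Trace ⟨a⟩ through P, begin at {s0}:
  step 1 (a): {s1}
  — P admits the full trace.
Trace ⟨a⟩ through Q, begin at {t0}:
  step 1 (a): ∅ (Q stuck)

a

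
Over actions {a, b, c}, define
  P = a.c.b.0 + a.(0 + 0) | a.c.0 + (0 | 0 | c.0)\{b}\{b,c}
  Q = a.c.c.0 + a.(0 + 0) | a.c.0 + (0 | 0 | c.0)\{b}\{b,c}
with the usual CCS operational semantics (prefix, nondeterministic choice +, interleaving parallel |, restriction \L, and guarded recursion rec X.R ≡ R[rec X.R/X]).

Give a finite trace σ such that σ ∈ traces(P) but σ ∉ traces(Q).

acb

LTS(P): 9 reachable states
  s0 = a.c.b.0 + a.(0 + 0) | a.c.0 + (0 | 0 | c.0)\{b}\{b,c} has moves =a=> s1, =a=> s2, =a=> s3
  s1 = (0 + 0) | a.c.0 has moves =a=> s4
  s2 = a.(0 + 0) | c.0 has moves =a=> s4, =c=> s5
  s3 = c.b.0 has moves =c=> s6
  s4 = (0 + 0) | c.0 has moves =c=> s7
  s5 = a.(0 + 0) | 0 has moves =a=> s7
  s6 = b.0 has moves =b=> s8
  s7 = (0 + 0) | 0 has moves ∅
  s8 = 0 has moves ∅
LTS(Q): 9 reachable states
  t0 = a.c.c.0 + a.(0 + 0) | a.c.0 + (0 | 0 | c.0)\{b}\{b,c} has moves =a=> t1, =a=> t2, =a=> t3
  t1 = (0 + 0) | a.c.0 has moves =a=> t4
  t2 = a.(0 + 0) | c.0 has moves =a=> t4, =c=> t5
  t3 = c.c.0 has moves =c=> t6
  t4 = (0 + 0) | c.0 has moves =c=> t7
  t5 = a.(0 + 0) | 0 has moves =a=> t7
  t6 = c.0 has moves =c=> t8
  t7 = (0 + 0) | 0 has moves ∅
  t8 = 0 has moves ∅
Executing acb from P (initial set {s0}):
  after a @ step 1: {s1, s2, s3}
  after c @ step 2: {s5, s6}
  after b @ step 3: {s8}
  — P admits the full trace.
Executing acb from Q (initial set {t0}):
  after a @ step 1: {t1, t2, t3}
  after c @ step 2: {t5, t6}
  after b @ step 3: ∅  — Q cannot continue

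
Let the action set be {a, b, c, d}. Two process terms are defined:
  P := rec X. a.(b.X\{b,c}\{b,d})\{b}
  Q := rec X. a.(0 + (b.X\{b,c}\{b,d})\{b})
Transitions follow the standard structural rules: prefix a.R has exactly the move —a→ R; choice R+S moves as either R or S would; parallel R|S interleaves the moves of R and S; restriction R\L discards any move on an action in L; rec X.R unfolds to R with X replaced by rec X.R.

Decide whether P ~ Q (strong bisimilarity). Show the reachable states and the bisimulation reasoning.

bisimilar

P's transition system — 2 states:
  s0 = rec X. a.(b.X\{b,c}\{b,d})\{b} → --a--▸ s1
  s1 = (b.(rec X. a.(b.X\{b,c}\{b,d})\{b})\{b,c}\{b,d})\{b} → ·
Q's transition system — 2 states:
  t0 = rec X. a.(0 + (b.X\{b,c}\{b,d})\{b}) → --a--▸ t1
  t1 = 0 + (b.(rec X. a.(0 + (b.X\{b,c}\{b,d})\{b}))\{b,c}\{b,d})\{b} → ·
Partition-refinement fixed point:
  B0 = {s0, t0}
  B1 = {s1, t1}
s0 ∈ B0, t0 ∈ B0 → same block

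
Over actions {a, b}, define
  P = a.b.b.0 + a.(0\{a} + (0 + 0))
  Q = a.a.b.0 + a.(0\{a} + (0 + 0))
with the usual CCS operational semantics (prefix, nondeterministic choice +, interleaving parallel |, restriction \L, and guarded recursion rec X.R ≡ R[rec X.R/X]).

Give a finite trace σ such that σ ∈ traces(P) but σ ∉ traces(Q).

ab

LTS(P): 5 reachable states
  p0 = a.b.b.0 + a.(0\{a} + (0 + 0)) ⊢ -a-> p1, -a-> p2
  p1 = 0\{a} + (0 + 0) ⊢ ·
  p2 = b.b.0 ⊢ -b-> p3
  p3 = b.0 ⊢ -b-> p4
  p4 = 0 ⊢ ·
LTS(Q): 5 reachable states
  q0 = a.a.b.0 + a.(0\{a} + (0 + 0)) ⊢ -a-> q1, -a-> q2
  q1 = 0\{a} + (0 + 0) ⊢ ·
  q2 = a.b.0 ⊢ -a-> q3
  q3 = b.0 ⊢ -b-> q4
  q4 = 0 ⊢ ·
Executing ab from P (initial set {p0}):
  after a @ step 1: {p1, p2}
  after b @ step 2: {p3}
  — P admits the full trace.
Executing ab from Q (initial set {q0}):
  after a @ step 1: {q1, q2}
  after b @ step 2: no successor for Q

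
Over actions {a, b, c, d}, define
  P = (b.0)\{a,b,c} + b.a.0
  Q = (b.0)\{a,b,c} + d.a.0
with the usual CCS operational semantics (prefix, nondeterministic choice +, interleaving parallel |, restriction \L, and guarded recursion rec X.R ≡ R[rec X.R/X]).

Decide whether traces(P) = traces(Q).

P's transition system — 3 states:
  m0 = (b.0)\{a,b,c} + b.a.0 → ··b··> m1
  m1 = a.0 → ··a··> m2
  m2 = 0 → ∅
Q's transition system — 3 states:
  n0 = (b.0)\{a,b,c} + d.a.0 → ··d··> n1
  n1 = a.0 → ··a··> n2
  n2 = 0 → ∅
Executing b from P (initial set {m0}):
  [1] b ⇒ {m1}
  ✓ P
Executing b from Q (initial set {n0}):
  [1] b ⇒ no successor for Q

NO — witness ⟨b⟩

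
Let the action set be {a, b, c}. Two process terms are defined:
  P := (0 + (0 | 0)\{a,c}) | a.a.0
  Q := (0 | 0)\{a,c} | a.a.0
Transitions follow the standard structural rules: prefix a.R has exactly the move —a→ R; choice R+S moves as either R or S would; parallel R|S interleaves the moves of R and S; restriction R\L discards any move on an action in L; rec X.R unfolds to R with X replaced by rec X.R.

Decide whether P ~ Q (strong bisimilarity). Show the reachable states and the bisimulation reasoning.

bisimilar

LTS(P): 3 reachable states
  m0 = (0 + (0 | 0)\{a,c}) | a.a.0 has moves -a-> m1
  m1 = (0 + (0 | 0)\{a,c}) | a.0 has moves -a-> m2
  m2 = (0 + (0 | 0)\{a,c}) | 0 has moves (no moves)
LTS(Q): 3 reachable states
  n0 = (0 | 0)\{a,c} | a.a.0 has moves -a-> n1
  n1 = (0 | 0)\{a,c} | a.0 has moves -a-> n2
  n2 = (0 | 0)\{a,c} | 0 has moves (no moves)
Partition-refinement fixed point:
  B0 = {m0, n0}
  B1 = {m1, n1}
  B2 = {m2, n2}
m0 ∈ B0, n0 ∈ B0 → same block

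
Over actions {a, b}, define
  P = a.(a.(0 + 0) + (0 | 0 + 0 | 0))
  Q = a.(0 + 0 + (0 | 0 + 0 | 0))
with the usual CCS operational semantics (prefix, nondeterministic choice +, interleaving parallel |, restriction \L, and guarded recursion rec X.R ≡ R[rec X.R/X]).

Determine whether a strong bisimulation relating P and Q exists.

LTS(P): 3 reachable states
  s0 = a.(a.(0 + 0) + (0 | 0 + 0 | 0)) has moves —a→ s1
  s1 = a.(0 + 0) + (0 | 0 + 0 | 0) has moves —a→ s2
  s2 = 0 + 0 has moves deadlocked
LTS(Q): 2 reachable states
  t0 = a.(0 + 0 + (0 | 0 + 0 | 0)) has moves —a→ t1
  t1 = 0 + 0 + (0 | 0 + 0 | 0) has moves deadlocked
Coarsest stable partition (strong bisimilarity classes):
  B0 = {s0}
  B1 = {s1, t0}
  B2 = {s2, t1}
s0 ∈ B0, t0 ∈ B1 → different blocks

P ≁ Q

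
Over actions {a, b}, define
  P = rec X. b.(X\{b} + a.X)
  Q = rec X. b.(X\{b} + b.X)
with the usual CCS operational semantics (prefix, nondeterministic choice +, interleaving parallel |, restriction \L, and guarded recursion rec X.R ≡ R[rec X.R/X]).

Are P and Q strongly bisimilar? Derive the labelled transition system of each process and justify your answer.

P ≁ Q

LTS(P): 2 reachable states
  p0 = rec X. b.(X\{b} + a.X) | --b--▸ p1
  p1 = (rec X. b.(X\{b} + a.X))\{b} + a.(rec X. b.(X\{b} + a.X)) | --a--▸ p0
LTS(Q): 2 reachable states
  q0 = rec X. b.(X\{b} + b.X) | --b--▸ q1
  q1 = (rec X. b.(X\{b} + b.X))\{b} + b.(rec X. b.(X\{b} + b.X)) | --b--▸ q0
Partition-refinement fixed point:
  B0 = {p0}
  B1 = {p1}
  B2 = {q0, q1}
p0 ∈ B0, q0 ∈ B2 → different blocks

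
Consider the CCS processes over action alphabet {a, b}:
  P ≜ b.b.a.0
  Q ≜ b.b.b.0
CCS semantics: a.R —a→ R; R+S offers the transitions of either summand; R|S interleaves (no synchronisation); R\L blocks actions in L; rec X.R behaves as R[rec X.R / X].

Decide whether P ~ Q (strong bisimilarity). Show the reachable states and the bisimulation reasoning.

NO

LTS(P): 4 reachable states
  p0 = b.b.a.0 has moves =b=> p1
  p1 = b.a.0 has moves =b=> p2
  p2 = a.0 has moves =a=> p3
  p3 = 0 has moves deadlocked
LTS(Q): 4 reachable states
  q0 = b.b.b.0 has moves =b=> q1
  q1 = b.b.0 has moves =b=> q2
  q2 = b.0 has moves =b=> q3
  q3 = 0 has moves deadlocked
Partition-refinement fixed point:
  B0 = {p0}
  B1 = {p1}
  B2 = {p2}
  B3 = {p3, q3}
  B4 = {q0}
  B5 = {q1}
  B6 = {q2}
p0 ∈ B0, q0 ∈ B4 → different blocks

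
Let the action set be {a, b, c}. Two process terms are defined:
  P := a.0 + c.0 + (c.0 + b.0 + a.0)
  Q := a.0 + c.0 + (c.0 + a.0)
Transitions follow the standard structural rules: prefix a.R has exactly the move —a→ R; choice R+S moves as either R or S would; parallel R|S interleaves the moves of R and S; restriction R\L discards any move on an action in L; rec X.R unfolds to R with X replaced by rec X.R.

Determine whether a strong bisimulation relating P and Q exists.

LTS(P): 2 reachable states
  p0 = a.0 + c.0 + (c.0 + b.0 + a.0) | --a--▸ p1, --b--▸ p1, --c--▸ p1
  p1 = 0 | ∅
LTS(Q): 2 reachable states
  q0 = a.0 + c.0 + (c.0 + a.0) | --a--▸ q1, --c--▸ q1
  q1 = 0 | ∅
Bisimilarity quotient blocks:
  B0 = {p0}
  B1 = {p1, q1}
  B2 = {q0}
p0 ∈ B0, q0 ∈ B2 → different blocks

NO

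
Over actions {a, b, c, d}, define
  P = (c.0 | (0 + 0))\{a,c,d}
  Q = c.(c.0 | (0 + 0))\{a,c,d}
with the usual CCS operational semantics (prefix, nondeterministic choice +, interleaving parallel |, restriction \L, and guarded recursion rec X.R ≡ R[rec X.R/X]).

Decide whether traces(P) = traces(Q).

P's transition system — 1 states:
  m0 = (c.0 | (0 + 0))\{a,c,d} has moves ∅
Q's transition system — 2 states:
  n0 = c.(c.0 | (0 + 0))\{a,c,d} has moves —c→ n1
  n1 = (c.0 | (0 + 0))\{a,c,d} has moves ∅
Executing c from Q (initial set {n0}):
  [1] c ⇒ {n1}
  ✓ Q
Executing c from P (initial set {m0}):
  [1] c ⇒ no successor for P

traces(P) ≠ traces(Q) — witness ⟨c⟩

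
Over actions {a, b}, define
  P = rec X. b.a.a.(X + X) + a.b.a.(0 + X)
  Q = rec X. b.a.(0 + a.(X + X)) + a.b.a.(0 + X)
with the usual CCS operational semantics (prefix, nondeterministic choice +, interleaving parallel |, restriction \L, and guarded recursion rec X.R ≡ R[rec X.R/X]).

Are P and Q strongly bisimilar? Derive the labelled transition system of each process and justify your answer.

P's transition system — 7 states:
  s0 = rec X. b.a.a.(X + X) + a.b.a.(0 + X) :: =a=> s1, =b=> s2
  s1 = b.a.(0 + (rec X. b.a.a.(X + X) + a.b.a.(0 + X))) :: =b=> s3
  s2 = a.a.((rec X. b.a.a.(X + X) + a.b.a.(0 + X)) + (rec X. b.a.a.(X + X) + a.b.a.(0 + X))) :: =a=> s4
  s3 = a.(0 + (rec X. b.a.a.(X + X) + a.b.a.(0 + X))) :: =a=> s5
  s4 = a.((rec X. b.a.a.(X + X) + a.b.a.(0 + X)) + (rec X. b.a.a.(X + X) + a.b.a.(0 + X))) :: =a=> s6
  s5 = 0 + (rec X. b.a.a.(X + X) + a.b.a.(0 + X)) :: =a=> s1, =b=> s2
  s6 = (rec X. b.a.a.(X + X) + a.b.a.(0 + X)) + (rec X. b.a.a.(X + X) + a.b.a.(0 + X)) :: =a=> s1, =b=> s2
Q's transition system — 7 states:
  t0 = rec X. b.a.(0 + a.(X + X)) + a.b.a.(0 + X) :: =a=> t1, =b=> t2
  t1 = b.a.(0 + (rec X. b.a.(0 + a.(X + X)) + a.b.a.(0 + X))) :: =b=> t3
  t2 = a.(0 + a.((rec X. b.a.(0 + a.(X + X)) + a.b.a.(0 + X)) + (rec X. b.a.(0 + a.(X + X)) + a.b.a.(0 + X)))) :: =a=> t4
  t3 = a.(0 + (rec X. b.a.(0 + a.(X + X)) + a.b.a.(0 + X))) :: =a=> t5
  t4 = 0 + a.((rec X. b.a.(0 + a.(X + X)) + a.b.a.(0 + X)) + (rec X. b.a.(0 + a.(X + X)) + a.b.a.(0 + X))) :: =a=> t6
  t5 = 0 + (rec X. b.a.(0 + a.(X + X)) + a.b.a.(0 + X)) :: =a=> t1, =b=> t2
  t6 = (rec X. b.a.(0 + a.(X + X)) + a.b.a.(0 + X)) + (rec X. b.a.(0 + a.(X + X)) + a.b.a.(0 + X)) :: =a=> t1, =b=> t2
Partition-refinement fixed point:
  B0 = {s0, s5, s6, t0, t5, t6}
  B1 = {s2, t2}
  B2 = {s3, s4, t3, t4}
  B3 = {s1, t1}
s0 ∈ B0, t0 ∈ B0 → same block

YES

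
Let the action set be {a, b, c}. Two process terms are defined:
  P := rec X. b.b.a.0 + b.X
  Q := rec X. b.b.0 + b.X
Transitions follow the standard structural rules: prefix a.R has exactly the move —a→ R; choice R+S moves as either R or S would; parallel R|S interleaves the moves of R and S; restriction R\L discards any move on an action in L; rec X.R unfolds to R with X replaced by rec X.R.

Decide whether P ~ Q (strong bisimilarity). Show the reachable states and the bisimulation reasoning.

P's transition system — 4 states:
  m0 = rec X. b.b.a.0 + b.X has moves -b-> m0, -b-> m1
  m1 = b.a.0 has moves -b-> m2
  m2 = a.0 has moves -a-> m3
  m3 = 0 has moves (no moves)
Q's transition system — 3 states:
  n0 = rec X. b.b.0 + b.X has moves -b-> n0, -b-> n1
  n1 = b.0 has moves -b-> n2
  n2 = 0 has moves (no moves)
Bisimilarity quotient blocks:
  B0 = {m0}
  B1 = {m1}
  B2 = {m2}
  B3 = {m3, n2}
  B4 = {n0}
  B5 = {n1}
m0 ∈ B0, n0 ∈ B4 → different blocks

NO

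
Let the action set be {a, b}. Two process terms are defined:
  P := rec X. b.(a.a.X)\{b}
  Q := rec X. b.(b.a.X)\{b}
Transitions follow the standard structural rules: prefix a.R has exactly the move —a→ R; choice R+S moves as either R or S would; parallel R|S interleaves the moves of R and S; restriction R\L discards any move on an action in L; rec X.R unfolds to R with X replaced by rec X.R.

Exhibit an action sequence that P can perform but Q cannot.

Reachable graph of P (4 states):
  m0 = rec X. b.(a.a.X)\{b} | --b--▸ m1
  m1 = (a.a.(rec X. b.(a.a.X)\{b}))\{b} | --a--▸ m2
  m2 = (a.(rec X. b.(a.a.X)\{b}))\{b} | --a--▸ m3
  m3 = (rec X. b.(a.a.X)\{b})\{b} | deadlocked
Reachable graph of Q (2 states):
  n0 = rec X. b.(b.a.X)\{b} | --b--▸ n1
  n1 = (b.a.(rec X. b.(b.a.X)\{b}))\{b} | deadlocked
Trace ⟨ba⟩ through P, begin at {m0}:
  step 1 (b): {m1}
  step 2 (a): {m2}
  P completes σ.
Trace ⟨ba⟩ through Q, begin at {n0}:
  step 1 (b): {n1}
  step 2 (a): no successor for Q

ba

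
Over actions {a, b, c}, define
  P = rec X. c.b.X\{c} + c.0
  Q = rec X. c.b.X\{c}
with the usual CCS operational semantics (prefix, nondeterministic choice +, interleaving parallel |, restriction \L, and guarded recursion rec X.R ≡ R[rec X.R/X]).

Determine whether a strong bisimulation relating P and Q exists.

not bisimilar

LTS(P): 4 reachable states
  s0 = rec X. c.b.X\{c} + c.0 :: ··c··> s1, ··c··> s2
  s1 = 0 :: (no moves)
  s2 = b.(rec X. c.b.X\{c} + c.0)\{c} :: ··b··> s3
  s3 = (rec X. c.b.X\{c} + c.0)\{c} :: (no moves)
LTS(Q): 3 reachable states
  t0 = rec X. c.b.X\{c} :: ··c··> t1
  t1 = b.(rec X. c.b.X\{c})\{c} :: ··b··> t2
  t2 = (rec X. c.b.X\{c})\{c} :: (no moves)
Partition-refinement fixed point:
  B0 = {s0}
  B1 = {s2, t1}
  B2 = {s1, s3, t2}
  B3 = {t0}
s0 ∈ B0, t0 ∈ B3 → different blocks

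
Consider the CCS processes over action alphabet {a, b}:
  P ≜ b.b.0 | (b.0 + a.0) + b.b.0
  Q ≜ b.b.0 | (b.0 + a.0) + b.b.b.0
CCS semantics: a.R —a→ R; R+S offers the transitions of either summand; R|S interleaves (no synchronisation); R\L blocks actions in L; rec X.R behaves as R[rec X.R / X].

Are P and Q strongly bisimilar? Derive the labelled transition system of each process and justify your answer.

Reachable graph of P (8 states):
  u0 = b.b.0 | (b.0 + a.0) + b.b.0 | -a-> u1, -b-> u1, -b-> u2, -b-> u3
  u1 = b.b.0 | 0 | -b-> u4
  u2 = b.0 | -b-> u5
  u3 = b.0 | (b.0 + a.0) | -a-> u4, -b-> u4, -b-> u6
  u4 = b.0 | 0 | -b-> u7
  u5 = 0 | ∅
  u6 = 0 | (b.0 + a.0) | -a-> u7, -b-> u7
  u7 = 0 | 0 | ∅
Reachable graph of Q (9 states):
  v0 = b.b.0 | (b.0 + a.0) + b.b.b.0 | -a-> v1, -b-> v1, -b-> v2, -b-> v3
  v1 = b.b.0 | 0 | -b-> v4
  v2 = b.0 | (b.0 + a.0) | -a-> v4, -b-> v4, -b-> v5
  v3 = b.b.0 | -b-> v6
  v4 = b.0 | 0 | -b-> v7
  v5 = 0 | (b.0 + a.0) | -a-> v7, -b-> v7
  v6 = b.0 | -b-> v8
  v7 = 0 | 0 | ∅
  v8 = 0 | ∅
Coarsest stable partition (strong bisimilarity classes):
  B0 = {u0}
  B1 = {u1, v1, v3}
  B2 = {u2, u4, v4, v6}
  B3 = {u5, u7, v7, v8}
  B4 = {u3, v2}
  B5 = {u6, v5}
  B6 = {v0}
u0 ∈ B0, v0 ∈ B6 → different blocks

not bisimilar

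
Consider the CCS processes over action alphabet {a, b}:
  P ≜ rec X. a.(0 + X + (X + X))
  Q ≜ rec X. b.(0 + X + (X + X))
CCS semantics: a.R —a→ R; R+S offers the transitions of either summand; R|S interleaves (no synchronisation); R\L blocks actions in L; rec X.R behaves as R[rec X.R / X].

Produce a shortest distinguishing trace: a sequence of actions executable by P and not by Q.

Reachable graph of P (2 states):
  u0 = rec X. a.(0 + X + (X + X)) :: --a--▸ u1
  u1 = 0 + (rec X. a.(0 + X + (X + X))) + ((rec X. a.(0 + X + (X + X))) + (rec X. a.(0 + X + (X + X)))) :: --a--▸ u1
Reachable graph of Q (2 states):
  v0 = rec X. b.(0 + X + (X + X)) :: --b--▸ v1
  v1 = 0 + (rec X. b.(0 + X + (X + X))) + ((rec X. b.(0 + X + (X + X))) + (rec X. b.(0 + X + (X + X)))) :: --b--▸ v1
Executing a from P (initial set {u0}):
  step 1 (a): {u1}
  — P admits the full trace.
Executing a from Q (initial set {v0}):
  step 1 (a): no successor for Q

a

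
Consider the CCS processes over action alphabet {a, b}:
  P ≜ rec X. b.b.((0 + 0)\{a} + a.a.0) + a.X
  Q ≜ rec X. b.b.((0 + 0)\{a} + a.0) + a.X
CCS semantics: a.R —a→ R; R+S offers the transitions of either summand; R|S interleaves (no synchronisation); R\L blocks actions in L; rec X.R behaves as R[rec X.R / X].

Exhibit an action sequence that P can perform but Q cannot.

Reachable graph of P (5 states):
  s0 = rec X. b.b.((0 + 0)\{a} + a.a.0) + a.X :: ··a··> s0, ··b··> s1
  s1 = b.((0 + 0)\{a} + a.a.0) :: ··b··> s2
  s2 = (0 + 0)\{a} + a.a.0 :: ··a··> s3
  s3 = a.0 :: ··a··> s4
  s4 = 0 :: ∅
Reachable graph of Q (4 states):
  t0 = rec X. b.b.((0 + 0)\{a} + a.0) + a.X :: ··a··> t0, ··b··> t1
  t1 = b.((0 + 0)\{a} + a.0) :: ··b··> t2
  t2 = (0 + 0)\{a} + a.0 :: ··a··> t3
  t3 = 0 :: ∅
Trace ⟨bbaa⟩ through P, begin at {s0}:
  [1] b ⇒ {s1}
  [2] b ⇒ {s2}
  [3] a ⇒ {s3}
  [4] a ⇒ {s4}
  — P admits the full trace.
Trace ⟨bbaa⟩ through Q, begin at {t0}:
  [1] b ⇒ {t1}
  [2] b ⇒ {t2}
  [3] a ⇒ {t3}
  [4] a ⇒ ∅  — Q cannot continue

bbaa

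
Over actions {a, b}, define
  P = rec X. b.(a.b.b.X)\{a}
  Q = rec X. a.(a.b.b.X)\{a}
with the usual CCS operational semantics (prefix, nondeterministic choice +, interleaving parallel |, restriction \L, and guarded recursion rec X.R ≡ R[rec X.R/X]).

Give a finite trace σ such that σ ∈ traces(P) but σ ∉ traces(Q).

LTS(P): 2 reachable states
  s0 = rec X. b.(a.b.b.X)\{a} → -b-> s1
  s1 = (a.b.b.(rec X. b.(a.b.b.X)\{a}))\{a} → ∅
LTS(Q): 2 reachable states
  t0 = rec X. a.(a.b.b.X)\{a} → -a-> t1
  t1 = (a.b.b.(rec X. a.(a.b.b.X)\{a}))\{a} → ∅
Run σ = ⟨b⟩ on P: start {s0}
  after b @ step 1: {s1}
  P completes σ.
Run σ = ⟨b⟩ on Q: start {t0}
  after b @ step 1: no successor for Q

b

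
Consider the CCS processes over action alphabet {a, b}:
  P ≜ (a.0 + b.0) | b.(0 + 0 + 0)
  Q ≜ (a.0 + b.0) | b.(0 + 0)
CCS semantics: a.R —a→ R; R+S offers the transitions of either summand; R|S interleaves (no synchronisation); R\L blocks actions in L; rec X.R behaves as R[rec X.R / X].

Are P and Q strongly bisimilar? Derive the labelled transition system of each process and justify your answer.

P ~ Q

P's transition system — 4 states:
  s0 = (a.0 + b.0) | b.(0 + 0 + 0) | =a=> s1, =b=> s1, =b=> s2
  s1 = 0 | b.(0 + 0 + 0) | =b=> s3
  s2 = (a.0 + b.0) | (0 + 0 + 0) | =a=> s3, =b=> s3
  s3 = 0 | (0 + 0 + 0) | stopped
Q's transition system — 4 states:
  t0 = (a.0 + b.0) | b.(0 + 0) | =a=> t1, =b=> t1, =b=> t2
  t1 = 0 | b.(0 + 0) | =b=> t3
  t2 = (a.0 + b.0) | (0 + 0) | =a=> t3, =b=> t3
  t3 = 0 | (0 + 0) | stopped
Bisimilarity quotient blocks:
  B0 = {s0, t0}
  B1 = {s2, t2}
  B2 = {s3, t3}
  B3 = {s1, t1}
s0 ∈ B0, t0 ∈ B0 → same block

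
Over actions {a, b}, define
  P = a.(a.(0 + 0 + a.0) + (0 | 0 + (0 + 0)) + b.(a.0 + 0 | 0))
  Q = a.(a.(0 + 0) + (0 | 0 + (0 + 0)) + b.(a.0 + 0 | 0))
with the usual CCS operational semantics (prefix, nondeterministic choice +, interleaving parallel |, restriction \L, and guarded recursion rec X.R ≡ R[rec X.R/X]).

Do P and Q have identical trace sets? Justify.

NO — witness ⟨aaa⟩

Reachable graph of P (5 states):
  m0 = a.(a.(0 + 0 + a.0) + (0 | 0 + (0 + 0)) + b.(a.0 + 0 | 0)) | ··a··> m1
  m1 = a.(0 + 0 + a.0) + (0 | 0 + (0 + 0)) + b.(a.0 + 0 | 0) | ··a··> m2, ··b··> m3
  m2 = 0 + 0 + a.0 | ··a··> m4
  m3 = a.0 + 0 | 0 | ··a··> m4
  m4 = 0 | ∅
Reachable graph of Q (5 states):
  n0 = a.(a.(0 + 0) + (0 | 0 + (0 + 0)) + b.(a.0 + 0 | 0)) | ··a··> n1
  n1 = a.(0 + 0) + (0 | 0 + (0 + 0)) + b.(a.0 + 0 | 0) | ··a··> n2, ··b··> n3
  n2 = 0 + 0 | ∅
  n3 = a.0 + 0 | 0 | ··a··> n4
  n4 = 0 | ∅
Executing aaa from P (initial set {m0}):
  after a @ step 1: {m1}
  after a @ step 2: {m2}
  after a @ step 3: {m4}
  — P admits the full trace.
Executing aaa from Q (initial set {n0}):
  after a @ step 1: {n1}
  after a @ step 2: {n2}
  after a @ step 3: ∅ (Q stuck)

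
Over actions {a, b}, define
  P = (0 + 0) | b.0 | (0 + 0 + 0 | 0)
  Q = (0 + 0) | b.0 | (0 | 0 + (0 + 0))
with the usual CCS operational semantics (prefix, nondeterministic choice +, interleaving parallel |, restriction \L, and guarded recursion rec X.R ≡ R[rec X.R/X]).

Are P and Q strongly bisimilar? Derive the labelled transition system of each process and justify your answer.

Reachable graph of P (2 states):
  m0 = (0 + 0) | b.0 | (0 + 0 + 0 | 0) ⊢ --b--▸ m1
  m1 = (0 + 0) | 0 | (0 + 0 + 0 | 0) ⊢ stopped
Reachable graph of Q (2 states):
  n0 = (0 + 0) | b.0 | (0 | 0 + (0 + 0)) ⊢ --b--▸ n1
  n1 = (0 + 0) | 0 | (0 | 0 + (0 + 0)) ⊢ stopped
Bisimilarity quotient blocks:
  B0 = {m0, n0}
  B1 = {m1, n1}
m0 ∈ B0, n0 ∈ B0 → same block

P ~ Q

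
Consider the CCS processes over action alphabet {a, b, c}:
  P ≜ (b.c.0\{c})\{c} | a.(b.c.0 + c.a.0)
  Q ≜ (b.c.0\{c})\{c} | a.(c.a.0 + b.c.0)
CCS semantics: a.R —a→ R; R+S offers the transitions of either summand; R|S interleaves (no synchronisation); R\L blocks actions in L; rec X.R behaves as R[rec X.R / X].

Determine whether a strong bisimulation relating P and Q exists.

P's transition system — 10 states:
  u0 = (b.c.0\{c})\{c} | a.(b.c.0 + c.a.0) | -a-> u1, -b-> u2
  u1 = (b.c.0\{c})\{c} | (b.c.0 + c.a.0) | -b-> u3, -b-> u4, -c-> u5
  u2 = (c.0\{c})\{c} | a.(b.c.0 + c.a.0) | -a-> u4
  u3 = (b.c.0\{c})\{c} | c.0 | -b-> u6, -c-> u7
  u4 = (c.0\{c})\{c} | (b.c.0 + c.a.0) | -b-> u6, -c-> u8
  u5 = (b.c.0\{c})\{c} | a.0 | -a-> u7, -b-> u8
  u6 = (c.0\{c})\{c} | c.0 | -c-> u9
  u7 = (b.c.0\{c})\{c} | 0 | -b-> u9
  u8 = (c.0\{c})\{c} | a.0 | -a-> u9
  u9 = (c.0\{c})\{c} | 0 | deadlocked
Q's transition system — 10 states:
  v0 = (b.c.0\{c})\{c} | a.(c.a.0 + b.c.0) | -a-> v1, -b-> v2
  v1 = (b.c.0\{c})\{c} | (c.a.0 + b.c.0) | -b-> v3, -b-> v4, -c-> v5
  v2 = (c.0\{c})\{c} | a.(c.a.0 + b.c.0) | -a-> v4
  v3 = (b.c.0\{c})\{c} | c.0 | -b-> v6, -c-> v7
  v4 = (c.0\{c})\{c} | (c.a.0 + b.c.0) | -b-> v6, -c-> v8
  v5 = (b.c.0\{c})\{c} | a.0 | -a-> v7, -b-> v8
  v6 = (c.0\{c})\{c} | c.0 | -c-> v9
  v7 = (b.c.0\{c})\{c} | 0 | -b-> v9
  v8 = (c.0\{c})\{c} | a.0 | -a-> v9
  v9 = (c.0\{c})\{c} | 0 | deadlocked
Partition-refinement fixed point:
  B0 = {u0, v0}
  B1 = {u2, v2}
  B2 = {u4, v4}
  B3 = {u8, v8}
  B4 = {u9, v9}
  B5 = {u6, v6}
  B6 = {u1, v1}
  B7 = {u5, v5}
  B8 = {u7, v7}
  B9 = {u3, v3}
u0 ∈ B0, v0 ∈ B0 → same block

YES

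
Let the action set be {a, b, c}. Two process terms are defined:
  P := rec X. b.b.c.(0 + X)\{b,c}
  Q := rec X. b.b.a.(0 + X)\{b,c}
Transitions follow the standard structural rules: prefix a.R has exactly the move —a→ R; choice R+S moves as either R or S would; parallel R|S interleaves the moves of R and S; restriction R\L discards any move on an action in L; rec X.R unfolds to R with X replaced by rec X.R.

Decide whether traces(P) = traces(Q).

LTS(P): 4 reachable states
  s0 = rec X. b.b.c.(0 + X)\{b,c} has moves --b--▸ s1
  s1 = b.c.(0 + (rec X. b.b.c.(0 + X)\{b,c}))\{b,c} has moves --b--▸ s2
  s2 = c.(0 + (rec X. b.b.c.(0 + X)\{b,c}))\{b,c} has moves --c--▸ s3
  s3 = (0 + (rec X. b.b.c.(0 + X)\{b,c}))\{b,c} has moves ·
LTS(Q): 4 reachable states
  t0 = rec X. b.b.a.(0 + X)\{b,c} has moves --b--▸ t1
  t1 = b.a.(0 + (rec X. b.b.a.(0 + X)\{b,c}))\{b,c} has moves --b--▸ t2
  t2 = a.(0 + (rec X. b.b.a.(0 + X)\{b,c}))\{b,c} has moves --a--▸ t3
  t3 = (0 + (rec X. b.b.a.(0 + X)\{b,c}))\{b,c} has moves ·
Trace ⟨bbc⟩ through P, begin at {s0}:
  after b @ step 1: {s1}
  after b @ step 2: {s2}
  after c @ step 3: {s3}
  — P admits the full trace.
Trace ⟨bbc⟩ through Q, begin at {t0}:
  after b @ step 1: {t1}
  after b @ step 2: {t2}
  after c @ step 3: ∅  — Q cannot continue

trace-distinct — witness ⟨bbc⟩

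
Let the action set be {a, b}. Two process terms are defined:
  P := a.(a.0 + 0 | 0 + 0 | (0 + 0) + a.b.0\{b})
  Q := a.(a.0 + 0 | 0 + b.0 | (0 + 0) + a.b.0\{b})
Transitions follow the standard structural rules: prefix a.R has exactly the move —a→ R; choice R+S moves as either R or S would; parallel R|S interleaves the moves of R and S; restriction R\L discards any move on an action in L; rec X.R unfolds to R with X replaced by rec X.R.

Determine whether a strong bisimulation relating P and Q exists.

not bisimilar

LTS(P): 5 reachable states
  p0 = a.(a.0 + 0 | 0 + 0 | (0 + 0) + a.b.0\{b}) ⊢ -a-> p1
  p1 = a.0 + 0 | 0 + 0 | (0 + 0) + a.b.0\{b} ⊢ -a-> p2, -a-> p3
  p2 = 0 ⊢ stopped
  p3 = b.0\{b} ⊢ -b-> p4
  p4 = 0\{b} ⊢ stopped
LTS(Q): 6 reachable states
  q0 = a.(a.0 + 0 | 0 + b.0 | (0 + 0) + a.b.0\{b}) ⊢ -a-> q1
  q1 = a.0 + 0 | 0 + b.0 | (0 + 0) + a.b.0\{b} ⊢ -a-> q2, -a-> q3, -b-> q4
  q2 = 0 ⊢ stopped
  q3 = b.0\{b} ⊢ -b-> q5
  q4 = 0 | (0 + 0) ⊢ stopped
  q5 = 0\{b} ⊢ stopped
Partition-refinement fixed point:
  B0 = {p0}
  B1 = {p1}
  B2 = {p2, p4, q2, q4, q5}
  B3 = {p3, q3}
  B4 = {q0}
  B5 = {q1}
p0 ∈ B0, q0 ∈ B4 → different blocks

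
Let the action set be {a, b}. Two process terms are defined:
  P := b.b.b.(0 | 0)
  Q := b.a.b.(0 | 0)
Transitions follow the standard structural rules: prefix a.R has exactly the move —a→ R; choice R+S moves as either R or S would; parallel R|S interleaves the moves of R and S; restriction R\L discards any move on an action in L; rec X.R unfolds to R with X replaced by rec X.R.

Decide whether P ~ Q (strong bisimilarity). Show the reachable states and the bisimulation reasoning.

P's transition system — 4 states:
  s0 = b.b.b.(0 | 0) :: =b=> s1
  s1 = b.b.(0 | 0) :: =b=> s2
  s2 = b.(0 | 0) :: =b=> s3
  s3 = 0 | 0 :: ·
Q's transition system — 4 states:
  t0 = b.a.b.(0 | 0) :: =b=> t1
  t1 = a.b.(0 | 0) :: =a=> t2
  t2 = b.(0 | 0) :: =b=> t3
  t3 = 0 | 0 :: ·
Partition-refinement fixed point:
  B0 = {s0}
  B1 = {s1}
  B2 = {s2, t2}
  B3 = {s3, t3}
  B4 = {t0}
  B5 = {t1}
s0 ∈ B0, t0 ∈ B4 → different blocks

NO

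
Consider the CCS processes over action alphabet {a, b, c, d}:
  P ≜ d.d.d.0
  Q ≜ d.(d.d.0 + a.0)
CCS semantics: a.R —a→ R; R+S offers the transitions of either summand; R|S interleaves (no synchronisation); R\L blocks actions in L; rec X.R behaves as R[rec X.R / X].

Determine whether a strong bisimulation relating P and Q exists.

LTS(P): 4 reachable states
  m0 = d.d.d.0 | --d--▸ m1
  m1 = d.d.0 | --d--▸ m2
  m2 = d.0 | --d--▸ m3
  m3 = 0 | ∅
LTS(Q): 4 reachable states
  n0 = d.(d.d.0 + a.0) | --d--▸ n1
  n1 = d.d.0 + a.0 | --a--▸ n2, --d--▸ n3
  n2 = 0 | ∅
  n3 = d.0 | --d--▸ n2
Bisimilarity quotient blocks:
  B0 = {m0}
  B1 = {m1}
  B2 = {m2, n3}
  B3 = {m3, n2}
  B4 = {n0}
  B5 = {n1}
m0 ∈ B0, n0 ∈ B4 → different blocks

not bisimilar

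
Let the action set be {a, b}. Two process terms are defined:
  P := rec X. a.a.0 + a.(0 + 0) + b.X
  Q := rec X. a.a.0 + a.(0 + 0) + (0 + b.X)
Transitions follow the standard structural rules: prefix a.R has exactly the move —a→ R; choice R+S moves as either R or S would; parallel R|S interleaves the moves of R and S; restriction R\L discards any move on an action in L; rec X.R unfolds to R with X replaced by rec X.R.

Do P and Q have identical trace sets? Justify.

YES

P's transition system — 4 states:
  m0 = rec X. a.a.0 + a.(0 + 0) + b.X has moves ··a··> m1, ··a··> m2, ··b··> m0
  m1 = 0 + 0 has moves stopped
  m2 = a.0 has moves ··a··> m3
  m3 = 0 has moves stopped
Q's transition system — 4 states:
  n0 = rec X. a.a.0 + a.(0 + 0) + (0 + b.X) has moves ··a··> n1, ··a··> n2, ··b··> n0
  n1 = 0 + 0 has moves stopped
  n2 = a.0 has moves ··a··> n3
  n3 = 0 has moves stopped
Bisimilarity quotient blocks:
  B0 = {m0, n0}
  B1 = {m1, m3, n1, n3}
  B2 = {m2, n2}
m0 ∈ B0, n0 ∈ B0 → same block
Bisimilar ⇒ trace-equivalent.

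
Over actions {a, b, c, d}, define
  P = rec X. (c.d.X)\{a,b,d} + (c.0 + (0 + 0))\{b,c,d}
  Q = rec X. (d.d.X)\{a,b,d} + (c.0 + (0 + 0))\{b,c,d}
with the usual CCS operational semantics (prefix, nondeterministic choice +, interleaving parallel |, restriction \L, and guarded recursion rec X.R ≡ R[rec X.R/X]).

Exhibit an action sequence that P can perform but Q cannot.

c

Reachable graph of P (2 states):
  m0 = rec X. (c.d.X)\{a,b,d} + (c.0 + (0 + 0))\{b,c,d} :: ··c··> m1
  m1 = (d.(rec X. (c.d.X)\{a,b,d} + (c.0 + (0 + 0))\{b,c,d}))\{a,b,d} :: deadlocked
Reachable graph of Q (1 states):
  n0 = rec X. (d.d.X)\{a,b,d} + (c.0 + (0 + 0))\{b,c,d} :: deadlocked
Run σ = ⟨c⟩ on P: start {m0}
  step 1 (c): {m1}
  P completes σ.
Run σ = ⟨c⟩ on Q: start {n0}
  step 1 (c): no successor for Q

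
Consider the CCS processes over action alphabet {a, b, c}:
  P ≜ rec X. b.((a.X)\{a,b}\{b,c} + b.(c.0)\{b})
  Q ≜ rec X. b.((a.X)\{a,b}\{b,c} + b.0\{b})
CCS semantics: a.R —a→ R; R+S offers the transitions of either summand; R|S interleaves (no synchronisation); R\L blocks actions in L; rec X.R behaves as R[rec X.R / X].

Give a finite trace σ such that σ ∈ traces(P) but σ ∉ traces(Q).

bbc

P's transition system — 4 states:
  u0 = rec X. b.((a.X)\{a,b}\{b,c} + b.(c.0)\{b}) | ··b··> u1
  u1 = (a.(rec X. b.((a.X)\{a,b}\{b,c} + b.(c.0)\{b})))\{a,b}\{b,c} + b.(c.0)\{b} | ··b··> u2
  u2 = (c.0)\{b} | ··c··> u3
  u3 = 0\{b} | (no moves)
Q's transition system — 3 states:
  v0 = rec X. b.((a.X)\{a,b}\{b,c} + b.0\{b}) | ··b··> v1
  v1 = (a.(rec X. b.((a.X)\{a,b}\{b,c} + b.0\{b})))\{a,b}\{b,c} + b.0\{b} | ··b··> v2
  v2 = 0\{b} | (no moves)
Run σ = ⟨bbc⟩ on P: start {u0}
  step 1 (b): {u1}
  step 2 (b): {u2}
  step 3 (c): {u3}
  ✓ P
Run σ = ⟨bbc⟩ on Q: start {v0}
  step 1 (b): {v1}
  step 2 (b): {v2}
  step 3 (c): ∅ (Q stuck)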